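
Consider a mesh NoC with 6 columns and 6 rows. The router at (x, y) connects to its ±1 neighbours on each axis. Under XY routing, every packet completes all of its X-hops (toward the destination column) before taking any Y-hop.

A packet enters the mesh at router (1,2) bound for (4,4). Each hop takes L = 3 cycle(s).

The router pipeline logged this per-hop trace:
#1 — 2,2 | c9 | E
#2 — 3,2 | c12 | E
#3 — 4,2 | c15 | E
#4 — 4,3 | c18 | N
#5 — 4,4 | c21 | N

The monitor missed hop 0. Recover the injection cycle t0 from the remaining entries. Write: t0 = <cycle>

t0 = 6

At hop 1 the cycle is 9; in general cyc_k = t0 + kL.
t0 = cyc[1] − L = 9 − 3 = 6.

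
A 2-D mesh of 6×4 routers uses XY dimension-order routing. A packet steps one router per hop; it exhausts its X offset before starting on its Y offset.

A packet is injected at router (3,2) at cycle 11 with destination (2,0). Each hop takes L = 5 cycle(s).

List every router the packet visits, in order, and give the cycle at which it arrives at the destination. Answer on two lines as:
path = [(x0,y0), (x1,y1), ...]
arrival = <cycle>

path = [(3,2), (2,2), (2,1), (2,0)]
arrival = 26

  0. router=(3,2) cycle=11 (inject)
  1. router=(2,2) cycle=16 dir=W
  2. router=(2,1) cycle=21 dir=S
  3. router=(2,0) cycle=26 dir=S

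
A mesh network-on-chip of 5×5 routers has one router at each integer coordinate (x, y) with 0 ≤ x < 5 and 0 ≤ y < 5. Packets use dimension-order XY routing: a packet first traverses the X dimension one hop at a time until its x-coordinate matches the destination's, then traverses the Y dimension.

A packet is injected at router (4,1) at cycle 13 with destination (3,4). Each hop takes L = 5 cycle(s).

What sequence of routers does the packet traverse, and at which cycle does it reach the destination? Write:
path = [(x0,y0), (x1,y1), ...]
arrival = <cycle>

#0 — 4,1 | c13
#1 — 3,1 | c18 | W
#2 — 3,2 | c23 | N
#3 — 3,3 | c28 | N
#4 — 3,4 | c33 | N

path = [(4,1), (3,1), (3,2), (3,3), (3,4)]
arrival = 33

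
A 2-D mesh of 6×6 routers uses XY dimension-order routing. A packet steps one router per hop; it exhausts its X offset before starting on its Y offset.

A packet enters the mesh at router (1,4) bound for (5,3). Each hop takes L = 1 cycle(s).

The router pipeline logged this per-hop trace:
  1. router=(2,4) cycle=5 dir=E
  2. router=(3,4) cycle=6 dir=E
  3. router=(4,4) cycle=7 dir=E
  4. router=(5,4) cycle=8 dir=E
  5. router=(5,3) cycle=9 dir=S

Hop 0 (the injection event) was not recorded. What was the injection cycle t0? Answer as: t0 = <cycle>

t0 = 4

cyc[1] = 5 and cyc[k] = t0 + k·L for every k.
Subtract one hop: t0 = 5 − 1 = 4.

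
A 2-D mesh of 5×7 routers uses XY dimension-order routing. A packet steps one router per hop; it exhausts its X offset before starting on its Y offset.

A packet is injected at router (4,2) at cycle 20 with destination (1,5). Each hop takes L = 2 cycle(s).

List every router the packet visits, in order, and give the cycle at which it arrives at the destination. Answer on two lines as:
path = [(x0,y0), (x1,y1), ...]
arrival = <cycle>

path = [(4,2), (3,2), (2,2), (1,2), (1,3), (1,4), (1,5)]
arrival = 32

  0. router=(4,2) cycle=20 (inject)
  1. router=(3,2) cycle=22 dir=W
  2. router=(2,2) cycle=24 dir=W
  3. router=(1,2) cycle=26 dir=W
  4. router=(1,3) cycle=28 dir=N
  5. router=(1,4) cycle=30 dir=N
  6. router=(1,5) cycle=32 dir=N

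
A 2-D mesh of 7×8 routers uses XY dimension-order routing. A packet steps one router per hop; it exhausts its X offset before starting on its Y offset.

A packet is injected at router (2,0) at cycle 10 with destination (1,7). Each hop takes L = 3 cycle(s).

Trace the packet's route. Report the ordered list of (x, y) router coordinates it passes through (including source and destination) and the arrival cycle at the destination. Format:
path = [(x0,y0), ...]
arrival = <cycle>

#0 — 2,0 | c10
#1 — 1,0 | c13 | W
#2 — 1,1 | c16 | N
#3 — 1,2 | c19 | N
#4 — 1,3 | c22 | N
#5 — 1,4 | c25 | N
#6 — 1,5 | c28 | N
#7 — 1,6 | c31 | N
#8 — 1,7 | c34 | N

path = [(2,0), (1,0), (1,1), (1,2), (1,3), (1,4), (1,5), (1,6), (1,7)]
arrival = 34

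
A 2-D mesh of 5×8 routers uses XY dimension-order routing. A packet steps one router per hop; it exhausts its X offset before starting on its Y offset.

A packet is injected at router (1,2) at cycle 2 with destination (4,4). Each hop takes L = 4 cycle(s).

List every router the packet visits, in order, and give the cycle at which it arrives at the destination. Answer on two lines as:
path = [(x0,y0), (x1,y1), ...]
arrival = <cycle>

src (1,2)  cyc=2
E→(2,2)  cyc=6
E→(3,2)  cyc=10
E→(4,2)  cyc=14
N→(4,3)  cyc=18
N→(4,4)  cyc=22

path = [(1,2), (2,2), (3,2), (4,2), (4,3), (4,4)]
arrival = 22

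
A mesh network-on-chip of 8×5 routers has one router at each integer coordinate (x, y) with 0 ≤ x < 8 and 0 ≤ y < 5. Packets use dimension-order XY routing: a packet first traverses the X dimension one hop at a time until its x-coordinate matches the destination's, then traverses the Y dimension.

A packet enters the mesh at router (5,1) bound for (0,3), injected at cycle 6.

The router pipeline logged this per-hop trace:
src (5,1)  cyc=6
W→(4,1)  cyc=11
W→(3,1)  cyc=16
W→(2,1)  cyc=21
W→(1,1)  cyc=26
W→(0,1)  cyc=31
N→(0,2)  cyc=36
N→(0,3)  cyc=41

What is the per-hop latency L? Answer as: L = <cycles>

L = 5

Between hops 0 and 1 the cycle counter advances 11 − 6 = 5.
Per-hop latency L = Δcyc = 5.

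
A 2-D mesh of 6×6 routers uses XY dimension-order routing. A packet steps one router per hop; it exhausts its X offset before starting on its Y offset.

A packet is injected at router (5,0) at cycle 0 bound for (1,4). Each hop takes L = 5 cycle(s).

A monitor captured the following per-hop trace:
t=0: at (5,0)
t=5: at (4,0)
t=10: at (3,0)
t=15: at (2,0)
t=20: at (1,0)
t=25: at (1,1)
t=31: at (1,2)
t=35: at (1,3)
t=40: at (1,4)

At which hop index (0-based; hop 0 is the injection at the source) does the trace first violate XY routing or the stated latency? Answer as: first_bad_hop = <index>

hop 1: step (-1,+0), +5 cyc — ok
hop 2: step (-1,+0), +5 cyc — ok
hop 3: step (-1,+0), +5 cyc — ok
hop 4: step (-1,+0), +5 cyc — ok
hop 5: step (+0,+1), +5 cyc — ok
hop 6: step (+0,+1), +6 cyc — BAD: Δcyc=6≠L

first_bad_hop = 6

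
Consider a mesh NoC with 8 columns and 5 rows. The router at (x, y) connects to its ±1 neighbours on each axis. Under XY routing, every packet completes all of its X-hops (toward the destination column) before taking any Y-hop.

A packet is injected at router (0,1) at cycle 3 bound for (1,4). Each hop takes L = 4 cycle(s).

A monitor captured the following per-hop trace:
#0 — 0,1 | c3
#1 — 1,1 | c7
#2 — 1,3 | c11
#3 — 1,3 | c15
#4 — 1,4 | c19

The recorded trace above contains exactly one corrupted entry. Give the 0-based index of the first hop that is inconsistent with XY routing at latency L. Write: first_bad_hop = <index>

[1] (+1,+0) / 4c ⇒ ok
[2] (+0,+2) / 4c ⇒ BAD: non-unit step

first_bad_hop = 2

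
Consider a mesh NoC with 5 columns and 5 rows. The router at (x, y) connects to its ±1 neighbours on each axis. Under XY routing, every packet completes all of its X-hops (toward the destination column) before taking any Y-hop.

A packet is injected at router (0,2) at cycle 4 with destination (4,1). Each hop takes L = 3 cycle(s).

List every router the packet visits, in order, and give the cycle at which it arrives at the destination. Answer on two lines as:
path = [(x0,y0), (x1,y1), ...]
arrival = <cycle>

path = [(0,2), (1,2), (2,2), (3,2), (4,2), (4,1)]
arrival = 19

t=4: at (0,2)
t=7: at (1,2) after E
t=10: at (2,2) after E
t=13: at (3,2) after E
t=16: at (4,2) after E
t=19: at (4,1) after S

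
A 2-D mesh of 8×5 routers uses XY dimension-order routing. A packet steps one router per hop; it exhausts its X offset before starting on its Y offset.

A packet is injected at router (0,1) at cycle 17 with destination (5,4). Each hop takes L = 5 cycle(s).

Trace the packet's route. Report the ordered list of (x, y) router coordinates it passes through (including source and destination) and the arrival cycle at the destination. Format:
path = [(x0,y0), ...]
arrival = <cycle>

#0 — 0,1 | c17
#1 — 1,1 | c22 | E
#2 — 2,1 | c27 | E
#3 — 3,1 | c32 | E
#4 — 4,1 | c37 | E
#5 — 5,1 | c42 | E
#6 — 5,2 | c47 | N
#7 — 5,3 | c52 | N
#8 — 5,4 | c57 | N

path = [(0,1), (1,1), (2,1), (3,1), (4,1), (5,1), (5,2), (5,3), (5,4)]
arrival = 57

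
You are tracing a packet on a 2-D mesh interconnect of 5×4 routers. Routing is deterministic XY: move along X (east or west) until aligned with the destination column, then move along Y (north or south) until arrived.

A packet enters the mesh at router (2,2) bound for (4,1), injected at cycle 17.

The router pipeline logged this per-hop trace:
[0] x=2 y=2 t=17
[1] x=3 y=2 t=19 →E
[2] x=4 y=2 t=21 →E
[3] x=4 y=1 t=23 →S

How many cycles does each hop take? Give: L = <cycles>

cyc[1] − cyc[0] = 19 − 17 = 2.
One hop costs L cycles, so L = 2.

L = 2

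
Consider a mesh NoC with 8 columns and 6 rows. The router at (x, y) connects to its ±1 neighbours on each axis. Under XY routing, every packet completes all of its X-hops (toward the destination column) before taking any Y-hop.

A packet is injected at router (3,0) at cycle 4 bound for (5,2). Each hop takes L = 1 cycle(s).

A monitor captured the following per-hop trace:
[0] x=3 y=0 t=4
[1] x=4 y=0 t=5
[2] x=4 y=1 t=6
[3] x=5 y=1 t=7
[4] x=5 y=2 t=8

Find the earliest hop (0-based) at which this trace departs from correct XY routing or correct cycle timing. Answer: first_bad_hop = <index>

first_bad_hop = 2

  1: Δx=+1 Δy=+0 Δt=1 [ok]
  2: Δx=+0 Δy=+1 Δt=1 [BAD: Y-move but x=4≠5]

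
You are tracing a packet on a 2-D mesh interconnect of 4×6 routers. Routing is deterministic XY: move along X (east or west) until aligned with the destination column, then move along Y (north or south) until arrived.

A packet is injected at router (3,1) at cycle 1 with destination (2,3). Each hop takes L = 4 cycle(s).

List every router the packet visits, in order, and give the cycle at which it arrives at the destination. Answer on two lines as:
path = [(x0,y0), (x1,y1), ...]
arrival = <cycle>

src (3,1)  cyc=1
W→(2,1)  cyc=5
N→(2,2)  cyc=9
N→(2,3)  cyc=13

path = [(3,1), (2,1), (2,2), (2,3)]
arrival = 13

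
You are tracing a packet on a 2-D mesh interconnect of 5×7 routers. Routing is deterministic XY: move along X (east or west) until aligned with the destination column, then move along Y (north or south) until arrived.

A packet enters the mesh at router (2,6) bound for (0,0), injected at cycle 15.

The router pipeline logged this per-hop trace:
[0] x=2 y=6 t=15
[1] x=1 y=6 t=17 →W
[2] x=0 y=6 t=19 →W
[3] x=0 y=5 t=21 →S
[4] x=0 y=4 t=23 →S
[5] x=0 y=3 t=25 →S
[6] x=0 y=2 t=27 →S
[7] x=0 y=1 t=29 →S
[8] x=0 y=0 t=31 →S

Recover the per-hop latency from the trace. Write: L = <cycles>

From hop 0 (15) to hop 1 (17): +2 cycles.
That increment is L by definition: L = 2.

L = 2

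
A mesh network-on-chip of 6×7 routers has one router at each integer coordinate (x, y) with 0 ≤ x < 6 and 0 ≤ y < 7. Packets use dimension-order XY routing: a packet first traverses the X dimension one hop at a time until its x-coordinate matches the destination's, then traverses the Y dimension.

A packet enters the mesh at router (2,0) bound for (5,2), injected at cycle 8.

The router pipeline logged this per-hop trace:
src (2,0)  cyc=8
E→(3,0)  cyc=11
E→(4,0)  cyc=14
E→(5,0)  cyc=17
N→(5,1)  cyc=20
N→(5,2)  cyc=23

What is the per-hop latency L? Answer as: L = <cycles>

From hop 0 (8) to hop 1 (11): +3 cycles.
That increment is L by definition: L = 3.

L = 3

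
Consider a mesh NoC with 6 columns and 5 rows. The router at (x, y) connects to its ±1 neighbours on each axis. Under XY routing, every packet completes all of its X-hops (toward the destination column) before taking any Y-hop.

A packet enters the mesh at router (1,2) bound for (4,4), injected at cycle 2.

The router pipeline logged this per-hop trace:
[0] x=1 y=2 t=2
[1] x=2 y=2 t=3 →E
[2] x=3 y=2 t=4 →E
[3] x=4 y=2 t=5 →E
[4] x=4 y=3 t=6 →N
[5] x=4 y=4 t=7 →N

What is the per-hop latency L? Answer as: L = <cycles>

L = 1

From hop 0 (2) to hop 1 (3): +1 cycles.
Each hop adds L, hence L = 1.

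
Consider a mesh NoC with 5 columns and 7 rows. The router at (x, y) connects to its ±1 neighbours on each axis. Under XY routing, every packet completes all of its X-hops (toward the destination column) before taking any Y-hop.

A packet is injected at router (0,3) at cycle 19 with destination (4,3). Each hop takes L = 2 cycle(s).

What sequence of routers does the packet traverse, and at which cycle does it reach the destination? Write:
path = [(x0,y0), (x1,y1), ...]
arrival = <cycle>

path = [(0,3), (1,3), (2,3), (3,3), (4,3)]
arrival = 27

[0] x=0 y=3 t=19
[1] x=1 y=3 t=21 →E
[2] x=2 y=3 t=23 →E
[3] x=3 y=3 t=25 →E
[4] x=4 y=3 t=27 →E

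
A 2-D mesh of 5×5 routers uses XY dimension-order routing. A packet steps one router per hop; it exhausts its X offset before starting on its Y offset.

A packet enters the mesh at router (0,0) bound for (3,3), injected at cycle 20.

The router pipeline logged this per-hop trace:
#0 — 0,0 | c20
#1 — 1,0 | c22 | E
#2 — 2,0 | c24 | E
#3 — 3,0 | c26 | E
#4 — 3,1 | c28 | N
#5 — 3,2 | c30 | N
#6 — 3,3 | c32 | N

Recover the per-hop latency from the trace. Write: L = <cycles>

L = 2

Between hops 0 and 1 the cycle counter advances 22 − 20 = 2.
That increment is L by definition: L = 2.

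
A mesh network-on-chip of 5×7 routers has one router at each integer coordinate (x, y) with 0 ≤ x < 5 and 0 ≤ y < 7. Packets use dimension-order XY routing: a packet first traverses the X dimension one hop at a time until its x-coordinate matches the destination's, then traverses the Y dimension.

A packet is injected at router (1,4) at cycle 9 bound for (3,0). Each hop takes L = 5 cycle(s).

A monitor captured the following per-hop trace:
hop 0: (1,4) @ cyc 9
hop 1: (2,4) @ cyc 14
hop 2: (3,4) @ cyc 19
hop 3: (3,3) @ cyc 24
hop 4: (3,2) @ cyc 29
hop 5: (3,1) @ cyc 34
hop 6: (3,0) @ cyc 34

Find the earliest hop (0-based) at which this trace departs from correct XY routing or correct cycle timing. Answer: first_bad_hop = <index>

first_bad_hop = 6

[1] (+1,+0) / 5c ⇒ ok
[2] (+1,+0) / 5c ⇒ ok
[3] (+0,-1) / 5c ⇒ ok
[4] (+0,-1) / 5c ⇒ ok
[5] (+0,-1) / 5c ⇒ ok
[6] (+0,-1) / 0c ⇒ BAD: Δcyc=0≠L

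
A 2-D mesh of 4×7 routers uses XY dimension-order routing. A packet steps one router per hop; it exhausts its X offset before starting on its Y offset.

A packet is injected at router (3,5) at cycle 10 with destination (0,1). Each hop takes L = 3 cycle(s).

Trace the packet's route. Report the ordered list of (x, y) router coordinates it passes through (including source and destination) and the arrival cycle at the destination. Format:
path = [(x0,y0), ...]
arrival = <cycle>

path = [(3,5), (2,5), (1,5), (0,5), (0,4), (0,3), (0,2), (0,1)]
arrival = 31

hop 0: (3,5) @ cyc 10
hop 1: (2,5) @ cyc 13  [W]
hop 2: (1,5) @ cyc 16  [W]
hop 3: (0,5) @ cyc 19  [W]
hop 4: (0,4) @ cyc 22  [S]
hop 5: (0,3) @ cyc 25  [S]
hop 6: (0,2) @ cyc 28  [S]
hop 7: (0,1) @ cyc 31  [S]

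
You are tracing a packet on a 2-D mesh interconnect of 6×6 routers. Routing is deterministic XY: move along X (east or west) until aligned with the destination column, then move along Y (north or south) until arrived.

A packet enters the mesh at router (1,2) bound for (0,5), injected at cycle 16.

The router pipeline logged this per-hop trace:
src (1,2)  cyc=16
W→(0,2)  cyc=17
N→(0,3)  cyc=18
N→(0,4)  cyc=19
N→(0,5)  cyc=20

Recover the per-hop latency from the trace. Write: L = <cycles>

Δcyc across hop 0→1: 17 − 16 = 1.
One hop costs L cycles, so L = 1.

L = 1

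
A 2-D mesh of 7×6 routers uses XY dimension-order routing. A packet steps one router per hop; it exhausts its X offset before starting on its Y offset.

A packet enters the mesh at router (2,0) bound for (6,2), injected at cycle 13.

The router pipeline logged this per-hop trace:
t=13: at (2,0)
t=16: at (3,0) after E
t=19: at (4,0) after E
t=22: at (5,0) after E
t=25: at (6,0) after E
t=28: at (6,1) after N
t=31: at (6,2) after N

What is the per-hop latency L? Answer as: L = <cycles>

L = 3

Between hops 0 and 1 the cycle counter advances 16 − 13 = 3.
Per-hop latency L = Δcyc = 3.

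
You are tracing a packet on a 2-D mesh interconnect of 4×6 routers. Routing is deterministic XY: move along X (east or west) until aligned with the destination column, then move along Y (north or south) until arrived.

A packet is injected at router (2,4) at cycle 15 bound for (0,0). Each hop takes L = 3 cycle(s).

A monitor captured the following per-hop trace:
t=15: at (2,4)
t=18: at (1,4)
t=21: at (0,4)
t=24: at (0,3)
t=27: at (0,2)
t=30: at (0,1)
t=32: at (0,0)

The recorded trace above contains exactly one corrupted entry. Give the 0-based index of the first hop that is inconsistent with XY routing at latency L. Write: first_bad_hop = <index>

first_bad_hop = 6

check 1→ d=(-1,0) cyc+3: ok
check 2→ d=(-1,0) cyc+3: ok
check 3→ d=(0,-1) cyc+3: ok
check 4→ d=(0,-1) cyc+3: ok
check 5→ d=(0,-1) cyc+3: ok
check 6→ d=(0,-1) cyc+2: BAD: Δcyc=2≠L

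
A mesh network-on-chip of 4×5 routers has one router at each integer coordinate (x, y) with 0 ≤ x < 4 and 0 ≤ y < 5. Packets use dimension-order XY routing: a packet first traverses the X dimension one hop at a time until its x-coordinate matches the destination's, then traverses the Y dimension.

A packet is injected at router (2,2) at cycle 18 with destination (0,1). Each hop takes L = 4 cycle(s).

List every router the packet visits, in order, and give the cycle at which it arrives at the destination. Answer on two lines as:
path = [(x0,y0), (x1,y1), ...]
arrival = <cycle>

t=18: at (2,2)
t=22: at (1,2) after W
t=26: at (0,2) after W
t=30: at (0,1) after S

path = [(2,2), (1,2), (0,2), (0,1)]
arrival = 30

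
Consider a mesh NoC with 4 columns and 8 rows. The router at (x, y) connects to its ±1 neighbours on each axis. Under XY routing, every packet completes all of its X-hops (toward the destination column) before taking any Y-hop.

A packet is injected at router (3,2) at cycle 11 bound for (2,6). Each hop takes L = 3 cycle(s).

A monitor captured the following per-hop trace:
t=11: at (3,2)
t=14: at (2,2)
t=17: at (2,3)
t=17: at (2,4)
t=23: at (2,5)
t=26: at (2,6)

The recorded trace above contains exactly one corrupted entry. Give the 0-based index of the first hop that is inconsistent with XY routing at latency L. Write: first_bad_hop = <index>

first_bad_hop = 3

  1: Δx=-1 Δy=+0 Δt=3 [ok]
  2: Δx=+0 Δy=+1 Δt=3 [ok]
  3: Δx=+0 Δy=+1 Δt=0 [BAD: Δcyc=0≠L]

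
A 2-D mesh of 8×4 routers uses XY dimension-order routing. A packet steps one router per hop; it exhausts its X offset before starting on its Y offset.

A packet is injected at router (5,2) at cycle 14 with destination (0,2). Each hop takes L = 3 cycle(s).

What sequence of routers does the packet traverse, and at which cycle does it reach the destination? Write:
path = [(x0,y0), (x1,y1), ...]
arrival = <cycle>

path = [(5,2), (4,2), (3,2), (2,2), (1,2), (0,2)]
arrival = 29

hop 0: (5,2) @ cyc 14
hop 1: (4,2) @ cyc 17  [W]
hop 2: (3,2) @ cyc 20  [W]
hop 3: (2,2) @ cyc 23  [W]
hop 4: (1,2) @ cyc 26  [W]
hop 5: (0,2) @ cyc 29  [W]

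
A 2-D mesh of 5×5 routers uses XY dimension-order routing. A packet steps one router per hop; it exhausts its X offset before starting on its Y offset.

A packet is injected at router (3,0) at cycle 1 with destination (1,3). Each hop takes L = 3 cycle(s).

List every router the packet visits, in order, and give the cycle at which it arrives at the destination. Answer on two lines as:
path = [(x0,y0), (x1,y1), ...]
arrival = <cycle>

  0. router=(3,0) cycle=1 (inject)
  1. router=(2,0) cycle=4 dir=W
  2. router=(1,0) cycle=7 dir=W
  3. router=(1,1) cycle=10 dir=N
  4. router=(1,2) cycle=13 dir=N
  5. router=(1,3) cycle=16 dir=N

path = [(3,0), (2,0), (1,0), (1,1), (1,2), (1,3)]
arrival = 16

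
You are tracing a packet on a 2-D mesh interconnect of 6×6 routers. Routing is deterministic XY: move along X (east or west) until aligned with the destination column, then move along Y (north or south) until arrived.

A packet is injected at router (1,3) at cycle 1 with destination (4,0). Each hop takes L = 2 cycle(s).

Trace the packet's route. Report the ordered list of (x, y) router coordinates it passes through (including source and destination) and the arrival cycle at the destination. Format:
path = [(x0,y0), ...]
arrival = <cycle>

#0 — 1,3 | c1
#1 — 2,3 | c3 | E
#2 — 3,3 | c5 | E
#3 — 4,3 | c7 | E
#4 — 4,2 | c9 | S
#5 — 4,1 | c11 | S
#6 — 4,0 | c13 | S

path = [(1,3), (2,3), (3,3), (4,3), (4,2), (4,1), (4,0)]
arrival = 13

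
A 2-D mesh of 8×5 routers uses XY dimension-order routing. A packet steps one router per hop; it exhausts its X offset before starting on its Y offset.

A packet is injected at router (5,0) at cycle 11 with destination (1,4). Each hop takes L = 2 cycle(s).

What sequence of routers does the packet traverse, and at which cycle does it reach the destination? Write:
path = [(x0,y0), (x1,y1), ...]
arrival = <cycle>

[0] x=5 y=0 t=11
[1] x=4 y=0 t=13 →W
[2] x=3 y=0 t=15 →W
[3] x=2 y=0 t=17 →W
[4] x=1 y=0 t=19 →W
[5] x=1 y=1 t=21 →N
[6] x=1 y=2 t=23 →N
[7] x=1 y=3 t=25 →N
[8] x=1 y=4 t=27 →N

path = [(5,0), (4,0), (3,0), (2,0), (1,0), (1,1), (1,2), (1,3), (1,4)]
arrival = 27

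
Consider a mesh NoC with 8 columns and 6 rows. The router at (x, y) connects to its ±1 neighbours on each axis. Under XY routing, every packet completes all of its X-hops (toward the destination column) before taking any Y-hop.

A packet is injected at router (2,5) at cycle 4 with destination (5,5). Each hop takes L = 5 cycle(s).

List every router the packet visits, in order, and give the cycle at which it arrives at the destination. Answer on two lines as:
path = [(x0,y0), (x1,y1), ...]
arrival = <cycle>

path = [(2,5), (3,5), (4,5), (5,5)]
arrival = 19

[0] x=2 y=5 t=4
[1] x=3 y=5 t=9 →E
[2] x=4 y=5 t=14 →E
[3] x=5 y=5 t=19 →E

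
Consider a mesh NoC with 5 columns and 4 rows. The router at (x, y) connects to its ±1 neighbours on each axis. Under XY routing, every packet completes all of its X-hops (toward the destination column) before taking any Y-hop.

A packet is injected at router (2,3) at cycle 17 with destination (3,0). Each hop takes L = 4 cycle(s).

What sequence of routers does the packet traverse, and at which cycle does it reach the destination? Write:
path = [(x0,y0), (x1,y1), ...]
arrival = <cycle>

path = [(2,3), (3,3), (3,2), (3,1), (3,0)]
arrival = 33

t=17: at (2,3)
t=21: at (3,3) after E
t=25: at (3,2) after S
t=29: at (3,1) after S
t=33: at (3,0) after S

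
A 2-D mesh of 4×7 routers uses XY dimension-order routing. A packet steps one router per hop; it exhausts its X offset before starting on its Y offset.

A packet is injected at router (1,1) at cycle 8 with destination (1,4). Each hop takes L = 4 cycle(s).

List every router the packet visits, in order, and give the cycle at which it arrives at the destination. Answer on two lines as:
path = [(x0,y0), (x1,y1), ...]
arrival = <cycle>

#0 — 1,1 | c8
#1 — 1,2 | c12 | N
#2 — 1,3 | c16 | N
#3 — 1,4 | c20 | N

path = [(1,1), (1,2), (1,3), (1,4)]
arrival = 20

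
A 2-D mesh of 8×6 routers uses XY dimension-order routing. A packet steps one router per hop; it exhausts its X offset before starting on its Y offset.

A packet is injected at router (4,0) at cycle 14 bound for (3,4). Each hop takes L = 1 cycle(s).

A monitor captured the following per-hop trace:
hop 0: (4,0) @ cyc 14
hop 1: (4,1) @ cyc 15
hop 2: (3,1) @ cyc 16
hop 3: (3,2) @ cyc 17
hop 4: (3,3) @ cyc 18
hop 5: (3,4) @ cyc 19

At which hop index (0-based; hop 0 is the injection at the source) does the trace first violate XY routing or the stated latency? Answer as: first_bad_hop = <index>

check 1→ d=(0,1) cyc+1: BAD: Y-move but x=4≠3

first_bad_hop = 1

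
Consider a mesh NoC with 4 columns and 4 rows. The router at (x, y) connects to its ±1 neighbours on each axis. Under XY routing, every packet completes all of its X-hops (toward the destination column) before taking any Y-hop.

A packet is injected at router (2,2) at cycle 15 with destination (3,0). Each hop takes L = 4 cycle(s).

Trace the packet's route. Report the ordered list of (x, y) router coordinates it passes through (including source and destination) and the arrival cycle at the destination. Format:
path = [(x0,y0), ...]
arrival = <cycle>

path = [(2,2), (3,2), (3,1), (3,0)]
arrival = 27

[0] x=2 y=2 t=15
[1] x=3 y=2 t=19 →E
[2] x=3 y=1 t=23 →S
[3] x=3 y=0 t=27 →S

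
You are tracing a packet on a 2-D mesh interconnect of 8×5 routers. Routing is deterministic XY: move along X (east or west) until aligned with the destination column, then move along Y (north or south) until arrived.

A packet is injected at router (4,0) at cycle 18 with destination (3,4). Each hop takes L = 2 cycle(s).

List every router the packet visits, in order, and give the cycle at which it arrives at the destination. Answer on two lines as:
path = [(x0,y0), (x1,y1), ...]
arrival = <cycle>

path = [(4,0), (3,0), (3,1), (3,2), (3,3), (3,4)]
arrival = 28

#0 — 4,0 | c18
#1 — 3,0 | c20 | W
#2 — 3,1 | c22 | N
#3 — 3,2 | c24 | N
#4 — 3,3 | c26 | N
#5 — 3,4 | c28 | N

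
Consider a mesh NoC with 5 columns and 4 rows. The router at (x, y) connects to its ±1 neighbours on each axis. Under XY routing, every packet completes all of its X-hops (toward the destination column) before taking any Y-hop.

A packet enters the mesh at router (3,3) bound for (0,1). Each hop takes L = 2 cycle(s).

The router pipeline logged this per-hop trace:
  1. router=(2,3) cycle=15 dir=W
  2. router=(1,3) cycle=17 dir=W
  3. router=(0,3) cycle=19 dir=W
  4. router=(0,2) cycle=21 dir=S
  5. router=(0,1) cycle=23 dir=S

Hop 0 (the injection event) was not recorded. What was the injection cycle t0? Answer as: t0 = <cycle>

t0 = 13

The first recorded entry is hop 1 at cycle 15.
t0 = cyc[1] − L = 15 − 2 = 13.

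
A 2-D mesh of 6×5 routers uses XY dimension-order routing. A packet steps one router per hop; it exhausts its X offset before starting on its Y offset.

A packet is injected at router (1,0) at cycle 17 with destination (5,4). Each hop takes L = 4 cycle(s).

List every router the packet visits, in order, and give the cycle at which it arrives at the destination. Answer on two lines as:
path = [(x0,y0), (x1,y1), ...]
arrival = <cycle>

  0. router=(1,0) cycle=17 (inject)
  1. router=(2,0) cycle=21 dir=E
  2. router=(3,0) cycle=25 dir=E
  3. router=(4,0) cycle=29 dir=E
  4. router=(5,0) cycle=33 dir=E
  5. router=(5,1) cycle=37 dir=N
  6. router=(5,2) cycle=41 dir=N
  7. router=(5,3) cycle=45 dir=N
  8. router=(5,4) cycle=49 dir=N

path = [(1,0), (2,0), (3,0), (4,0), (5,0), (5,1), (5,2), (5,3), (5,4)]
arrival = 49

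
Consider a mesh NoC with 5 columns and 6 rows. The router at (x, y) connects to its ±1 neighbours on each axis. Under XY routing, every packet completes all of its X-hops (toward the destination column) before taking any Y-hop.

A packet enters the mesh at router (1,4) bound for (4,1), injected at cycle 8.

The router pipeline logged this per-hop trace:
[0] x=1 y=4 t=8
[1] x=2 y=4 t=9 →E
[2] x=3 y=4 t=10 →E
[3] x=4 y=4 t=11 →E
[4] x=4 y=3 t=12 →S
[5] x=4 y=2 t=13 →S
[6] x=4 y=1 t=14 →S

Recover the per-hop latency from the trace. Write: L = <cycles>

L = 1

cyc[1] − cyc[0] = 9 − 8 = 1.
One hop costs L cycles, so L = 1.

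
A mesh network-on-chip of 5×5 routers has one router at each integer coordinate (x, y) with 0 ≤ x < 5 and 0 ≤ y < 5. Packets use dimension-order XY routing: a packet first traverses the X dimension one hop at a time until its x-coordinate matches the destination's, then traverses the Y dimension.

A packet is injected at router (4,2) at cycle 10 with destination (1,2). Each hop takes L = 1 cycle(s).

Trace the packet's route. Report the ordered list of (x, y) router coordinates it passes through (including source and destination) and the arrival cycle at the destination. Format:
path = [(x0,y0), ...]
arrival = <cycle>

[0] x=4 y=2 t=10
[1] x=3 y=2 t=11 →W
[2] x=2 y=2 t=12 →W
[3] x=1 y=2 t=13 →W

path = [(4,2), (3,2), (2,2), (1,2)]
arrival = 13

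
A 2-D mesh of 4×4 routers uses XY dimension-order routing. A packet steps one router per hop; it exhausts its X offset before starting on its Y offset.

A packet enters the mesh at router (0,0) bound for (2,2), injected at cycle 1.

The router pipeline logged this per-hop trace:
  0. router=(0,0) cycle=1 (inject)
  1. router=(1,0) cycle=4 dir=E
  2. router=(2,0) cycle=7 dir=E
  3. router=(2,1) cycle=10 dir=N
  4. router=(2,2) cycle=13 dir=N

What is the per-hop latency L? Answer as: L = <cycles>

L = 3

Between hops 0 and 1 the cycle counter advances 4 − 1 = 3.
That increment is L by definition: L = 3.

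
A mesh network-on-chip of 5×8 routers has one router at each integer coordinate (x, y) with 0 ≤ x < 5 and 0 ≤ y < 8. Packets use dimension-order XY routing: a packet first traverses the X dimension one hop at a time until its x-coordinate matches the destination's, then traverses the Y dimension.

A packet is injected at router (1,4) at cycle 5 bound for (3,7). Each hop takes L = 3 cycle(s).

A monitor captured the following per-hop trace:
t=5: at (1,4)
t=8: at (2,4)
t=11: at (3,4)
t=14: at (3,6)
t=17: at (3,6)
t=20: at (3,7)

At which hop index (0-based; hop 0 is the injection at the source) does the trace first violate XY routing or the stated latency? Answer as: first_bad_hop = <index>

  1: Δx=+1 Δy=+0 Δt=3 [ok]
  2: Δx=+1 Δy=+0 Δt=3 [ok]
  3: Δx=+0 Δy=+2 Δt=3 [BAD: non-unit step]

first_bad_hop = 3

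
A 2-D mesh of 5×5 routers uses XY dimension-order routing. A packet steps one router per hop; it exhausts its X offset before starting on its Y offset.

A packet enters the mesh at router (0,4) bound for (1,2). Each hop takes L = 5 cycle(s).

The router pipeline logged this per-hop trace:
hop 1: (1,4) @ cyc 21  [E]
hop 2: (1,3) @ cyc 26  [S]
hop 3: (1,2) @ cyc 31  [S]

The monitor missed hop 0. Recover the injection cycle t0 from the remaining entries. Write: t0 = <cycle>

Hop 1 reached at cycle 21; hop k is at t0 + k·L.
Subtract one hop: t0 = 21 − 5 = 16.

t0 = 16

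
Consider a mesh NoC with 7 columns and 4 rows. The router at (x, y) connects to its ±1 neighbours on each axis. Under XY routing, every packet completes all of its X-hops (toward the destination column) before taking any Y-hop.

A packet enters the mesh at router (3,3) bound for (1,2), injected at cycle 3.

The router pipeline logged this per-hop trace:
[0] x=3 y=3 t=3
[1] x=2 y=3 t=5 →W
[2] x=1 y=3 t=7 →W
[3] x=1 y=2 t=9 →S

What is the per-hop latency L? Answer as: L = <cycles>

From hop 0 (3) to hop 1 (5): +2 cycles.
Per-hop latency L = Δcyc = 2.

L = 2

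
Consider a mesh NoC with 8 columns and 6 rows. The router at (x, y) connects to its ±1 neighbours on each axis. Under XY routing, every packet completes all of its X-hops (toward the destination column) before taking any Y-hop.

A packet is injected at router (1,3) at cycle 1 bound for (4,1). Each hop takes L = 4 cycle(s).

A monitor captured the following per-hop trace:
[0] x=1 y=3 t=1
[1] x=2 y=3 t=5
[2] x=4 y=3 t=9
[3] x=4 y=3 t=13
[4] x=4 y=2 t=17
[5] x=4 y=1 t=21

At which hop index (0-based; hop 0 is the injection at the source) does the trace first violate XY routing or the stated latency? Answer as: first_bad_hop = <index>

first_bad_hop = 2

check 1→ d=(1,0) cyc+4: ok
check 2→ d=(2,0) cyc+4: BAD: non-unit step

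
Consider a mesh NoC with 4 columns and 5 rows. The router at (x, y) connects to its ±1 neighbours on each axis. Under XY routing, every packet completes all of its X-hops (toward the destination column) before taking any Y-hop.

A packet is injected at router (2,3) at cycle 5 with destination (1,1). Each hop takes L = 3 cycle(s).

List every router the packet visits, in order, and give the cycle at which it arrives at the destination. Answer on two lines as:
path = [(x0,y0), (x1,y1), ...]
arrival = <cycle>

path = [(2,3), (1,3), (1,2), (1,1)]
arrival = 14

hop 0: (2,3) @ cyc 5
hop 1: (1,3) @ cyc 8  [W]
hop 2: (1,2) @ cyc 11  [S]
hop 3: (1,1) @ cyc 14  [S]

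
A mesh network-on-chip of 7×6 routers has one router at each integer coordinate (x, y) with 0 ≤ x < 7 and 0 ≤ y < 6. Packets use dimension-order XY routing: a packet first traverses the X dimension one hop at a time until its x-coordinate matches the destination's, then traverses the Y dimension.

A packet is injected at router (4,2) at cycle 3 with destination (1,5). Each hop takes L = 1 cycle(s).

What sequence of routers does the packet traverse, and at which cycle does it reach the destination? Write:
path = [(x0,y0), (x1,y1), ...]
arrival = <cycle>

path = [(4,2), (3,2), (2,2), (1,2), (1,3), (1,4), (1,5)]
arrival = 9

#0 — 4,2 | c3
#1 — 3,2 | c4 | W
#2 — 2,2 | c5 | W
#3 — 1,2 | c6 | W
#4 — 1,3 | c7 | N
#5 — 1,4 | c8 | N
#6 — 1,5 | c9 | N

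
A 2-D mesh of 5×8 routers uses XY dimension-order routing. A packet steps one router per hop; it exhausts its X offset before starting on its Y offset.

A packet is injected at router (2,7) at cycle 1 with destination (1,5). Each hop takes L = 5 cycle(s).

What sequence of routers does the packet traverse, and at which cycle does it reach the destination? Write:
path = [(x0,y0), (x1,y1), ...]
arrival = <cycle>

t=1: at (2,7)
t=6: at (1,7) after W
t=11: at (1,6) after S
t=16: at (1,5) after S

path = [(2,7), (1,7), (1,6), (1,5)]
arrival = 16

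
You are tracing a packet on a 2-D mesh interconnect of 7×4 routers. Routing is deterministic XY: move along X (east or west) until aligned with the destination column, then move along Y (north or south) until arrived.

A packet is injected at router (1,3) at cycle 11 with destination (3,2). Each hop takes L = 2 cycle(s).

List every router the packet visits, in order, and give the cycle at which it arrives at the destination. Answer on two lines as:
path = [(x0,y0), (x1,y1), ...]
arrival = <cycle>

path = [(1,3), (2,3), (3,3), (3,2)]
arrival = 17

[0] x=1 y=3 t=11
[1] x=2 y=3 t=13 →E
[2] x=3 y=3 t=15 →E
[3] x=3 y=2 t=17 →S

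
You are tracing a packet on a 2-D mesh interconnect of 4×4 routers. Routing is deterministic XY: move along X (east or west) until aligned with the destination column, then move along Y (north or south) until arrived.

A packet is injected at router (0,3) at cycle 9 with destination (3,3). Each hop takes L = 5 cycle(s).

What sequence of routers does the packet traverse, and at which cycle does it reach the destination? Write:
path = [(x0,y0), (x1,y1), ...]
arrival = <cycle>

path = [(0,3), (1,3), (2,3), (3,3)]
arrival = 24

hop 0: (0,3) @ cyc 9
hop 1: (1,3) @ cyc 14  [E]
hop 2: (2,3) @ cyc 19  [E]
hop 3: (3,3) @ cyc 24  [E]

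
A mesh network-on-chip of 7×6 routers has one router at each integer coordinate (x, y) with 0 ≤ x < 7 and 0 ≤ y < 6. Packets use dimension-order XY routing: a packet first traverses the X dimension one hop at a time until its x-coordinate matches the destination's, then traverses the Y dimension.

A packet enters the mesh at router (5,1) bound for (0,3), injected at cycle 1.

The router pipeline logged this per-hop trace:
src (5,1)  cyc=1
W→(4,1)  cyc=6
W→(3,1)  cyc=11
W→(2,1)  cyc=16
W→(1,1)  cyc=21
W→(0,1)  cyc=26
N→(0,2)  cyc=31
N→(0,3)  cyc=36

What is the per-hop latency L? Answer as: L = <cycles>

L = 5

cyc[1] − cyc[0] = 6 − 1 = 5.
Per-hop latency L = Δcyc = 5.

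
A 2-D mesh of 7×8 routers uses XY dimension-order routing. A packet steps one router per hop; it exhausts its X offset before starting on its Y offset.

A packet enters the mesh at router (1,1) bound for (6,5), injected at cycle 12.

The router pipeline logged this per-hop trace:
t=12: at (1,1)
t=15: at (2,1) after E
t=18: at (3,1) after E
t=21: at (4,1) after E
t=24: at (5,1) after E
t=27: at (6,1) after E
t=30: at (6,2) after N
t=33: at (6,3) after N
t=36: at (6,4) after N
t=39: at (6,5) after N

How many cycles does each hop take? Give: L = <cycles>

L = 3

From hop 0 (12) to hop 1 (15): +3 cycles.
Per-hop latency L = Δcyc = 3.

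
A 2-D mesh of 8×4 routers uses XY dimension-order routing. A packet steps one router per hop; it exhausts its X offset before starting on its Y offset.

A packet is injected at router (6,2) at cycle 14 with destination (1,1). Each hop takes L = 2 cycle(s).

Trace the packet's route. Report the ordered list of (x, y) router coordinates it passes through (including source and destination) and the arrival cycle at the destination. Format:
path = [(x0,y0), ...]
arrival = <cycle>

  0. router=(6,2) cycle=14 (inject)
  1. router=(5,2) cycle=16 dir=W
  2. router=(4,2) cycle=18 dir=W
  3. router=(3,2) cycle=20 dir=W
  4. router=(2,2) cycle=22 dir=W
  5. router=(1,2) cycle=24 dir=W
  6. router=(1,1) cycle=26 dir=S

path = [(6,2), (5,2), (4,2), (3,2), (2,2), (1,2), (1,1)]
arrival = 26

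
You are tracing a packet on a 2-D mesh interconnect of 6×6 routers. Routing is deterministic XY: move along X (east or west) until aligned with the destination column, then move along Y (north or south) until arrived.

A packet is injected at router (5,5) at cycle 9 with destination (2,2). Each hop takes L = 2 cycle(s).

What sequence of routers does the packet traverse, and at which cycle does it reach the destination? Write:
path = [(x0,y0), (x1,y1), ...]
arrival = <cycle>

path = [(5,5), (4,5), (3,5), (2,5), (2,4), (2,3), (2,2)]
arrival = 21

hop 0: (5,5) @ cyc 9
hop 1: (4,5) @ cyc 11  [W]
hop 2: (3,5) @ cyc 13  [W]
hop 3: (2,5) @ cyc 15  [W]
hop 4: (2,4) @ cyc 17  [S]
hop 5: (2,3) @ cyc 19  [S]
hop 6: (2,2) @ cyc 21  [S]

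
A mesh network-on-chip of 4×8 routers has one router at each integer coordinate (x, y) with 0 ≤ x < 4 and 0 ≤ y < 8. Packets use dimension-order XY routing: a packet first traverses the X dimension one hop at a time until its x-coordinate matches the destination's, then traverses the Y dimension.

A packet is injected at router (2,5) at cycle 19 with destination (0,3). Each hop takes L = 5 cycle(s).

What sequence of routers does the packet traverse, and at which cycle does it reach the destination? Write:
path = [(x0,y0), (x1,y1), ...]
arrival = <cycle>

  0. router=(2,5) cycle=19 (inject)
  1. router=(1,5) cycle=24 dir=W
  2. router=(0,5) cycle=29 dir=W
  3. router=(0,4) cycle=34 dir=S
  4. router=(0,3) cycle=39 dir=S

path = [(2,5), (1,5), (0,5), (0,4), (0,3)]
arrival = 39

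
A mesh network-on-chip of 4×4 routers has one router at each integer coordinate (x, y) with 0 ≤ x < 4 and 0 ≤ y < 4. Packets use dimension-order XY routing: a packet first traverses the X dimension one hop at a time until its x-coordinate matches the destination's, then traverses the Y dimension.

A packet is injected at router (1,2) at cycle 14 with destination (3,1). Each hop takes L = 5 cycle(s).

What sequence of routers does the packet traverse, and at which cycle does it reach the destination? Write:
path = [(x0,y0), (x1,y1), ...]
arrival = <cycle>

path = [(1,2), (2,2), (3,2), (3,1)]
arrival = 29

  0. router=(1,2) cycle=14 (inject)
  1. router=(2,2) cycle=19 dir=E
  2. router=(3,2) cycle=24 dir=E
  3. router=(3,1) cycle=29 dir=S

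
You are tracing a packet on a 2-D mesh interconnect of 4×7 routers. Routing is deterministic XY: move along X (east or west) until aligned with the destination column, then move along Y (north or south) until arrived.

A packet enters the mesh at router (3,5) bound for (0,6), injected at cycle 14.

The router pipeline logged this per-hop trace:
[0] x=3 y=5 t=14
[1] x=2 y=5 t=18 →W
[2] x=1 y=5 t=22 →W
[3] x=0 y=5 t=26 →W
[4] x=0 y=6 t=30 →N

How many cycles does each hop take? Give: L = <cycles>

Δcyc across hop 0→1: 18 − 14 = 4.
Each hop adds L, hence L = 4.

L = 4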